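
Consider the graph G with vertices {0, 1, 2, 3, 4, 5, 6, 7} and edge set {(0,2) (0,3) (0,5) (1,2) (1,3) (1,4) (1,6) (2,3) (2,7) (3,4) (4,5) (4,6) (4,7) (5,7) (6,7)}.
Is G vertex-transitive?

Vertex 4 is the only vertex of degree 5, so every automorphism fixes it; G is not vertex-transitive.

No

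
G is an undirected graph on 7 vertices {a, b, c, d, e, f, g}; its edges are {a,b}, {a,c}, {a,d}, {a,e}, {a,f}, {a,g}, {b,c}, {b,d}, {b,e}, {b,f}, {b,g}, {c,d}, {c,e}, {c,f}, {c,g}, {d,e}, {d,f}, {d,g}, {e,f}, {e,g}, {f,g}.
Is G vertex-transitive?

Yes

All 7 vertices are pairwise adjacent: G = K_7. Every bijection on the vertex set is an automorphism of K_7; hence Aut(K_7) ≅ S_7, order 5040. This group acts transitively on the 7 vertices.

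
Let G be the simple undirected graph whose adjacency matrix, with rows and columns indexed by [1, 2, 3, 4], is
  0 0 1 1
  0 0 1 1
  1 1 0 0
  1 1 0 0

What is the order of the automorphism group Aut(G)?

8

G is 2-regular and bipartite on 2^2 = 4 vertices with girth 4; it is the hypercube graph Q_2. The symmetry group of the 2-cube is the hyperoctahedral group B_2 = Z_2 ≀ S_2, of order 2^2·2! = 8.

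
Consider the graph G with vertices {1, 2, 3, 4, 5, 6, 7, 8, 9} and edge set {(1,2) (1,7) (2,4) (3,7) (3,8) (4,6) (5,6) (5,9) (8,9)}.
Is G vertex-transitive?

Yes

G is 2-regular and connected on 9 vertices, i.e. the cycle C_9. C_9 has 9 rotations and 9 reflections, so Aut(C_9) ≅ D_9 of order 18. This group acts transitively on the 9 vertices.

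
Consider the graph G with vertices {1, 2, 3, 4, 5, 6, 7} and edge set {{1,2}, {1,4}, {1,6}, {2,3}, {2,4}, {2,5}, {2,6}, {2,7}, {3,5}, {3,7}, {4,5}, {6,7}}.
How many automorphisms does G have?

Vertex 2 is the unique vertex of degree 6; the remaining 6 vertices each have degree 3 and induce a cycle, so G is the wheel on 7 vertices with hub 2. With the hub fixed, the remaining symmetry is that of the rim cycle C_6, giving the dihedral group D_6.

12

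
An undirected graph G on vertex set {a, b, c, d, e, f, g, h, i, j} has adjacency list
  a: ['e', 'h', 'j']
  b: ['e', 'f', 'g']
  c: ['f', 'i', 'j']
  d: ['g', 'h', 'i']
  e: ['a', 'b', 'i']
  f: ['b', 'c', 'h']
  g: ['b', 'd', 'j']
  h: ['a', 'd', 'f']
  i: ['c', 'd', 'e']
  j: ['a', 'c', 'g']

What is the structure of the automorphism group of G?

G is 3-regular on 10 vertices with no triangles and no 4-cycles (girth 5): this is the Petersen graph. It is a classical fact that the Petersen graph has automorphism group S_5 (order 120), arising from its description as the Kneser graph K(5,2).

the symmetric group S_5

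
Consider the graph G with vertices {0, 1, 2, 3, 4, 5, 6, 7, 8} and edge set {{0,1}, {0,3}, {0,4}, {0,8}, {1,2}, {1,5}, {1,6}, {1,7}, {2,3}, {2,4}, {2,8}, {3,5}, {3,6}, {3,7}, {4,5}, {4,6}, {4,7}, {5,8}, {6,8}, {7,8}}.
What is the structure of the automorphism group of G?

S_4 × S_5

The vertices split by degree into {1, 3, 4, 8} (degree 5) and {0, 2, 5, 6, 7} (degree 4); every edge runs between the two parts, so G is the complete bipartite graph K_{4,5}. Automorphisms preserve the bipartition setwise (since the parts differ in size) and act as S_4 × S_5 within it; |Aut| = 2880.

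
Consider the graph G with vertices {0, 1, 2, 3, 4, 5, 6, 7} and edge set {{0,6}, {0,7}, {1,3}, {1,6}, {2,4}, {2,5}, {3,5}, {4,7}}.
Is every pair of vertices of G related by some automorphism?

Yes

G is 2-regular and connected on 8 vertices, i.e. the cycle C_8. The automorphisms of the 8-cycle are exactly the symmetries of a regular 8-gon: the dihedral group D_8, |D_8| = 16. Under this action every vertex can be carried to every other, so G is vertex-transitive.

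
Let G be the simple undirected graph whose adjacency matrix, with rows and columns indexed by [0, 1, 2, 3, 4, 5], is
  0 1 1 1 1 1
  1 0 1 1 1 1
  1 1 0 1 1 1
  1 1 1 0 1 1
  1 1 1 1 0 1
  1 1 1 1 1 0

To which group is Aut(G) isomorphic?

Every vertex has degree 5, so G is the complete graph K_6. Any permutation of the 6 vertices preserves K_6, so Aut(K_6) = S_6 of order 6! = 720.

S_6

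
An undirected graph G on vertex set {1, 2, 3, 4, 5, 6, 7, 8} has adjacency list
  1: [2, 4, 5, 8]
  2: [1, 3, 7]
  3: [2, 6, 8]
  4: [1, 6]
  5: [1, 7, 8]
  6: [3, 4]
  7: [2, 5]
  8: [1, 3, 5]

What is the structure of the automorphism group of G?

1

The degree sequence is [4, 3, 3, 2, 3, 2, 2, 3]. Checking the degree-preserving permutations of the vertex set shows that none except the identity preserves every edge, so Aut(G) is trivial.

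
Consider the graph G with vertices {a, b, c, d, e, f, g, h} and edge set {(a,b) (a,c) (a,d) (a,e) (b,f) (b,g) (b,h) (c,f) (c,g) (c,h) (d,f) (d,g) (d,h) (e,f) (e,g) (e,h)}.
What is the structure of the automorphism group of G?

S_4 ≀ Z_2

G is 4-regular and bipartite with parts {a, f, g, h} and {b, c, d, e} (each part is independent and every cross-pair is an edge), so G = K_{4,4}. Aut(K_{4,4}) is the wreath product S_4 ≀ Z_2: permute within each part, then optionally swap the parts; |Aut| = 2·(4!)² = 1152.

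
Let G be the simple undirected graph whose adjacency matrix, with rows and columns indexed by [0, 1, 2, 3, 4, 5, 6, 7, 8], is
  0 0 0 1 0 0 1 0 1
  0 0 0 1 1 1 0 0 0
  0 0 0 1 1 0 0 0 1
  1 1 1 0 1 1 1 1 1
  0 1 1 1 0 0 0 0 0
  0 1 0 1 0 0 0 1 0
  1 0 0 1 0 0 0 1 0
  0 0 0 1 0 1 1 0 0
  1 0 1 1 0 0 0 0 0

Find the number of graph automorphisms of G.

Vertex 3 is the unique vertex of degree 8; the remaining 8 vertices each have degree 3 and induce a cycle, so G is the wheel on 9 vertices with hub 3. With the hub fixed, the remaining symmetry is that of the rim cycle C_8, giving the dihedral group D_8.

16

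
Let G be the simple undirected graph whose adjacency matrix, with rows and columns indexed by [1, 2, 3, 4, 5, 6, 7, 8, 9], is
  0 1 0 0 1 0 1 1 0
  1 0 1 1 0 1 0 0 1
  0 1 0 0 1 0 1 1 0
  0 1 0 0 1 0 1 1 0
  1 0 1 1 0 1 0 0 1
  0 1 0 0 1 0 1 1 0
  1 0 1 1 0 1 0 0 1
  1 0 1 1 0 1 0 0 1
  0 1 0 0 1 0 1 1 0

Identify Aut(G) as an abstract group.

The vertices split by degree into {2, 5, 7, 8} (degree 5) and {1, 3, 4, 6, 9} (degree 4); every edge runs between the two parts, so G is the complete bipartite graph K_{4,5}. Automorphisms preserve the bipartition setwise (since the parts differ in size) and act as S_5 × S_4 within it; |Aut| = 2880.

S_5 × S_4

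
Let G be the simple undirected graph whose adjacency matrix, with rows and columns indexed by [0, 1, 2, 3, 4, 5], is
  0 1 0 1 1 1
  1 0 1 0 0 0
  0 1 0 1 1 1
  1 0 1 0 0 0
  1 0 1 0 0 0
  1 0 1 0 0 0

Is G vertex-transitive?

Automorphisms preserve degree, but G has vertices of degree 2 and vertices of degree 4; no automorphism maps one to the other, so G is not vertex-transitive.

No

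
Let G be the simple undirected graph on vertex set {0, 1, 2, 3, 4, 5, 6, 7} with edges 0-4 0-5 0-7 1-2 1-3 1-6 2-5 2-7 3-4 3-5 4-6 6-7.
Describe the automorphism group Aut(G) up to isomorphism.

the hyperoctahedral group B_3

G is 3-regular and bipartite on 2^3 = 8 vertices with girth 4; it is the hypercube graph Q_3. The symmetry group of the 3-cube is the hyperoctahedral group B_3 = Z_2 ≀ S_3, of order 2^3·3! = 48.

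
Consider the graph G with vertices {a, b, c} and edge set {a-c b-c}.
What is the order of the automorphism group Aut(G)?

2

The degree sequence is [1, 1, 2]; the two degree-1 vertices a and b are the ends of a path, so G = P_3. The only nontrivial automorphism of a path is the end-to-end reflection, so Aut(G) ≅ Z_2.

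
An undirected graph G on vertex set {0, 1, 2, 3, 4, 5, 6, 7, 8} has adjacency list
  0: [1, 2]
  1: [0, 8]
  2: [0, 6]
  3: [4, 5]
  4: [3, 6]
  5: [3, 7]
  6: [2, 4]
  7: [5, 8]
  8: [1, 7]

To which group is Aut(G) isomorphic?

D_9

G is 2-regular and connected on 9 vertices, i.e. the cycle C_9. The automorphisms of the 9-cycle are exactly the symmetries of a regular 9-gon: the dihedral group D_9, |D_9| = 18.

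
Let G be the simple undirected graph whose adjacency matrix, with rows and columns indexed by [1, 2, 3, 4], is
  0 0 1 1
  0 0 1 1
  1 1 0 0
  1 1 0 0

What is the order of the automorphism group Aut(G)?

G is 2-regular and bipartite on 2^2 = 4 vertices with girth 4; it is the hypercube graph Q_2. The symmetry group of the 2-cube is the hyperoctahedral group B_2 = Z_2 ≀ S_2, of order 2^2·2! = 8.

8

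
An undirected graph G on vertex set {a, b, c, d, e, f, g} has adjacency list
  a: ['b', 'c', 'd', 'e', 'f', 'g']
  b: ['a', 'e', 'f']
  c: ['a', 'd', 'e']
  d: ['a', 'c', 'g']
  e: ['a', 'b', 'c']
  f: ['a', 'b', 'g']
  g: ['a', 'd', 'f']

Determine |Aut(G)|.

Vertex a is the unique vertex of degree 6; the remaining 6 vertices each have degree 3 and induce a cycle, so G is the wheel on 7 vertices with hub a. With the hub fixed, the remaining symmetry is that of the rim cycle C_6, giving the dihedral group D_6.

12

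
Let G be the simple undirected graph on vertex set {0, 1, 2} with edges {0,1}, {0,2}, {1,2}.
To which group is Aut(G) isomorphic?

All 3 vertices are pairwise adjacent: G = K_3. Every bijection on the vertex set is an automorphism of K_3; hence Aut(K_3) ≅ S_3, order 6.

the symmetric group on 3 letters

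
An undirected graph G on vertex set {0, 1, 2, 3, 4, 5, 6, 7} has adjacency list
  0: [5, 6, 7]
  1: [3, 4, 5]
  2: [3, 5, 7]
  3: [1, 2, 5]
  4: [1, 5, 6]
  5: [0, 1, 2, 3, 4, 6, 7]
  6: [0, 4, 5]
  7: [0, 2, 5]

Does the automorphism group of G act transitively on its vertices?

No

Vertex 5 is the only vertex of degree 7, so every automorphism fixes it; G is not vertex-transitive.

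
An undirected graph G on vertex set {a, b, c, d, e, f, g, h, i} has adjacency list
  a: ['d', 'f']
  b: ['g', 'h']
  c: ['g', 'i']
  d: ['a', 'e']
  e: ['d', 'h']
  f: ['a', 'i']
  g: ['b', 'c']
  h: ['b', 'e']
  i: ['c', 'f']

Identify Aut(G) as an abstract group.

G is 2-regular and connected on 9 vertices, i.e. the cycle C_9. The automorphisms of the 9-cycle are exactly the symmetries of a regular 9-gon: the dihedral group D_9, |D_9| = 18.

the dihedral group of order 18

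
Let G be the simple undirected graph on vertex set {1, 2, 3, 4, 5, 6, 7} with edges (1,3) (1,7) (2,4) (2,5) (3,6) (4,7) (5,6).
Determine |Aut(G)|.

14

G is 2-regular and connected on 7 vertices, i.e. the cycle C_7. The automorphisms of the 7-cycle are exactly the symmetries of a regular 7-gon: the dihedral group D_7, |D_7| = 14.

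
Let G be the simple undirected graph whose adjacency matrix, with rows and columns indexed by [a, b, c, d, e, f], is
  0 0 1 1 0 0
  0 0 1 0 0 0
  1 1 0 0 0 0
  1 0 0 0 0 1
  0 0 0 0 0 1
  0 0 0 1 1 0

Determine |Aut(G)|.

2

The degree sequence is [2, 1, 2, 2, 1, 2]; the two degree-1 vertices b and e are the ends of a path, so G = P_6. The only nontrivial automorphism of a path is the end-to-end reflection, so Aut(G) ≅ Z_2.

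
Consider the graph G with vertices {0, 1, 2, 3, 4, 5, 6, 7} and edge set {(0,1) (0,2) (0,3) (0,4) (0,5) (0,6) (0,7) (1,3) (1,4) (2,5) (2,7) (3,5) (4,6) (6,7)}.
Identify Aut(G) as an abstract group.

Vertex 0 is the unique vertex of degree 7; the remaining 7 vertices each have degree 3 and induce a cycle, so G is the wheel on 8 vertices with hub 0. With the hub fixed, the remaining symmetry is that of the rim cycle C_7, giving the dihedral group D_7.

the dihedral group of order 14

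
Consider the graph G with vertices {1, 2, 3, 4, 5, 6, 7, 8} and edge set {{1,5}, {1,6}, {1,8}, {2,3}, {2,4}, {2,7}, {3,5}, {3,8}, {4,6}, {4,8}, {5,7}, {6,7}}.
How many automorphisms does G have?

G is 3-regular and bipartite on 2^3 = 8 vertices with girth 4; it is the hypercube graph Q_3. The symmetry group of the 3-cube is the hyperoctahedral group B_3 = Z_2 ≀ S_3, of order 2^3·3! = 48.

48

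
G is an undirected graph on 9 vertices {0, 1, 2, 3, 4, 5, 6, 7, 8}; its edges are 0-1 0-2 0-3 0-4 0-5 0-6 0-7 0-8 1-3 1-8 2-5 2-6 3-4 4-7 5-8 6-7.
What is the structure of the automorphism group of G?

Vertex 0 is the unique vertex of degree 8; the remaining 8 vertices each have degree 3 and induce a cycle, so G is the wheel on 9 vertices with hub 0. Every automorphism fixes the hub and acts on the rim 8-cycle, so Aut(G) ≅ Aut(C_8) = D_8 of order 16.

D_8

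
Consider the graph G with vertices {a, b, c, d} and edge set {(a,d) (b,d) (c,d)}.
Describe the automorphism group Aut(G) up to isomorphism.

Vertex d has degree 3 and every other vertex has degree 1, so G is the star K_{1,3} with centre d. The 3 leaves are pairwise interchangeable while the centre is fixed, giving Aut(G) = S_3.

the symmetric group on 3 letters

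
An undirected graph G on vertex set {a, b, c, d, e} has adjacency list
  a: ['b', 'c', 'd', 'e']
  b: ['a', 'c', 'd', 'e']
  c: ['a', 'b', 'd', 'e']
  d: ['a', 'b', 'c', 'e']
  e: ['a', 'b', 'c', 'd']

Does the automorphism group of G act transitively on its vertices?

Yes

All 5 vertices are pairwise adjacent: G = K_5. Every bijection on the vertex set is an automorphism of K_5; hence Aut(K_5) ≅ S_5, order 120. Under this action every vertex can be carried to every other, so G is vertex-transitive.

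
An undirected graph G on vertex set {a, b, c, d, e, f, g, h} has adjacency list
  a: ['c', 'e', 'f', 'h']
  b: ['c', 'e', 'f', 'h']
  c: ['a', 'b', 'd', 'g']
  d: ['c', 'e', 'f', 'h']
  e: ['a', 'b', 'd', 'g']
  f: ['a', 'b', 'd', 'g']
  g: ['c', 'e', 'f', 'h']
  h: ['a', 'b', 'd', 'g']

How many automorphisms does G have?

1152

G is 4-regular and bipartite with parts {c, e, f, h} and {a, b, d, g} (each part is independent and every cross-pair is an edge), so G = K_{4,4}. Aut(K_{4,4}) is the wreath product S_4 ≀ Z_2: permute within each part, then optionally swap the parts; |Aut| = 2·(4!)² = 1152.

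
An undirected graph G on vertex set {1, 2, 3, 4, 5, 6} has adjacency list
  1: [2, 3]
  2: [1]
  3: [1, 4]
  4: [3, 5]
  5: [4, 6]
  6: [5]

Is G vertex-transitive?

Automorphisms preserve degree, but G has vertices of degree 1 and vertices of degree 2; no automorphism maps one to the other, so G is not vertex-transitive.

No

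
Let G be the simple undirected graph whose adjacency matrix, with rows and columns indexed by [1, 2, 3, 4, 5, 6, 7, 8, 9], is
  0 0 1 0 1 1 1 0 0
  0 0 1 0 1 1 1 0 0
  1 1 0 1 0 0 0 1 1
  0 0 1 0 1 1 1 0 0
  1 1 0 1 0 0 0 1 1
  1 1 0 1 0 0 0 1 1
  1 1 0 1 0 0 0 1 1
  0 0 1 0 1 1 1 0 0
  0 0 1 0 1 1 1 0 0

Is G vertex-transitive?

No

Automorphisms preserve degree, but G has vertices of degree 4 and vertices of degree 5; no automorphism maps one to the other, so G is not vertex-transitive.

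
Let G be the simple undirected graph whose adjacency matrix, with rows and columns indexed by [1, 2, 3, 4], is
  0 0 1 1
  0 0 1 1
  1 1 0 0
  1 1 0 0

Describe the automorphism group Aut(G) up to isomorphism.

(S_2 × S_2) ⋊ Z_2

G is 2-regular and bipartite with parts {1, 2} and {3, 4} (each part is independent and every cross-pair is an edge), so G = K_{2,2}. Each part can be permuted independently (S_2 × S_2) and the two equal-size parts can also be swapped, giving (S_2 × S_2) ⋊ Z_2 of order 2·(2!)² = 8.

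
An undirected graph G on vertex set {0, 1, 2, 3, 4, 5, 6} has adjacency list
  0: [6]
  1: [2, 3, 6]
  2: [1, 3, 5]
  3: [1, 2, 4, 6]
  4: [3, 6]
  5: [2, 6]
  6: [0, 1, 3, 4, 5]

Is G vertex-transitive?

Vertex 0 is the only vertex of degree 1, so every automorphism fixes it; G is not vertex-transitive.

No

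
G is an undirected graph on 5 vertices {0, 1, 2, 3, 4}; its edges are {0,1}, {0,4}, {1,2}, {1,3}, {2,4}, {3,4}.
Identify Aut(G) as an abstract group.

S_3 × S_2

The vertices split by degree into {1, 4} (degree 3) and {0, 2, 3} (degree 2); every edge runs between the two parts, so G is the complete bipartite graph K_{2,3}. The parts have unequal sizes, so no automorphism swaps them; each part is permuted independently, giving S_3 × S_2 of order 3!·2! = 12.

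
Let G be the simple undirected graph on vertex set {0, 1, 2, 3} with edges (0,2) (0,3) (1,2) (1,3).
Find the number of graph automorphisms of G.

8

G is 2-regular and bipartite on 2^2 = 4 vertices with girth 4; it is the hypercube graph Q_2. Aut(Q_2) consists of the signed permutations of the 2 coordinate axes: 2! permutations times 2^2 sign flips, so |Aut| = 2^2·2! = 8.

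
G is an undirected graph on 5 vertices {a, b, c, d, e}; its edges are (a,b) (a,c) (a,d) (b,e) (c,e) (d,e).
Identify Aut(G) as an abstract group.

S_2 × S_3

The vertices split by degree into {a, e} (degree 3) and {b, c, d} (degree 2); every edge runs between the two parts, so G is the complete bipartite graph K_{2,3}. The parts have unequal sizes, so no automorphism swaps them; each part is permuted independently, giving S_2 × S_3 of order 2!·3! = 12.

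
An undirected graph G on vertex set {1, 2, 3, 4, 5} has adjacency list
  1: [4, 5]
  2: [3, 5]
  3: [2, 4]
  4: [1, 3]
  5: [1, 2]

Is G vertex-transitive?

G is 2-regular and connected on 5 vertices, i.e. the cycle C_5. The automorphisms of the 5-cycle are exactly the symmetries of a regular 5-gon: the dihedral group D_5, |D_5| = 10. This group acts transitively on the 5 vertices.

Yes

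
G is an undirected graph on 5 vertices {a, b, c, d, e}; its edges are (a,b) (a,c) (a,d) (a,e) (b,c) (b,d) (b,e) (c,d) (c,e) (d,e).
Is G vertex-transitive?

Yes

Every vertex has degree 4, so G is the complete graph K_5. Every bijection on the vertex set is an automorphism of K_5; hence Aut(K_5) ≅ S_5, order 120. Under this action every vertex can be carried to every other, so G is vertex-transitive.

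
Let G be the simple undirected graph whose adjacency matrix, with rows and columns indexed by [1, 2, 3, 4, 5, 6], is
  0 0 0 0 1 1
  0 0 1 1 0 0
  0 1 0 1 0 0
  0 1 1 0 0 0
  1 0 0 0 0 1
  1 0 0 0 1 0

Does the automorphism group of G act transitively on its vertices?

Yes

G has two connected components, {1, 5, 6} and {2, 3, 4}; each is 2-regular, so G = C_3 ⊔ C_3. Aut of a disjoint union of two copies of C_3 is the wreath product D_3 ≀ Z_2, of order 2·6² = 72. This group acts transitively on the 6 vertices.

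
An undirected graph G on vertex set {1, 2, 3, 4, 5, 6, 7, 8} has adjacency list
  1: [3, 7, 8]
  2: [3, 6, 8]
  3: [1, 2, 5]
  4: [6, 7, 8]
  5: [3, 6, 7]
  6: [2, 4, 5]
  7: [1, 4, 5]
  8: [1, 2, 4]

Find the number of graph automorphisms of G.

48

G is 3-regular and bipartite on 2^3 = 8 vertices with girth 4; it is the hypercube graph Q_3. The symmetry group of the 3-cube is the hyperoctahedral group B_3 = Z_2 ≀ S_3, of order 2^3·3! = 48.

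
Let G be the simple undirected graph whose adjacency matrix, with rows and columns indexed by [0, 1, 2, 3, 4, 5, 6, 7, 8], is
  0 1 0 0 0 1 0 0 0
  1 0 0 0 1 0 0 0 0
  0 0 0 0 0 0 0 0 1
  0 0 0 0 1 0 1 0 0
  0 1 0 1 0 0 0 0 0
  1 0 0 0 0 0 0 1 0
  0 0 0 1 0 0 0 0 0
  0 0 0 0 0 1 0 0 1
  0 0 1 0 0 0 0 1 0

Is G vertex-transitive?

No

Automorphisms preserve degree, but G has vertices of degree 1 and vertices of degree 2; no automorphism maps one to the other, so G is not vertex-transitive.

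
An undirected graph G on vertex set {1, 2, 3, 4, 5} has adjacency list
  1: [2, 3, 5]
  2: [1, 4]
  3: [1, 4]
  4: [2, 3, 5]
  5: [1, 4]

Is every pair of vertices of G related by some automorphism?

No

Automorphisms preserve degree, but G has vertices of degree 2 and vertices of degree 3; no automorphism maps one to the other, so G is not vertex-transitive.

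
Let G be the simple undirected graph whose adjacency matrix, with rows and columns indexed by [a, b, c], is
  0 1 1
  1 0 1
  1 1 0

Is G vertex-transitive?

Yes

Every vertex has degree 2, so G is the complete graph K_3. Any permutation of the 3 vertices preserves K_3, so Aut(K_3) = S_3 of order 3! = 6. Under this action every vertex can be carried to every other, so G is vertex-transitive.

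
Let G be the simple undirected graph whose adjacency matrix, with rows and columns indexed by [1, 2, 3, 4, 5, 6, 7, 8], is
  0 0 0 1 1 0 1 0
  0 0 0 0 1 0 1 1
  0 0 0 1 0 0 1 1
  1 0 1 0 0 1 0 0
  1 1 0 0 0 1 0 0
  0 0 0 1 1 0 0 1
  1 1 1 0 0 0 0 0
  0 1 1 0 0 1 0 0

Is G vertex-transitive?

Yes

G is 3-regular and bipartite on 2^3 = 8 vertices with girth 4; it is the hypercube graph Q_3. Aut(Q_3) consists of the signed permutations of the 3 coordinate axes: 3! permutations times 2^3 sign flips, so |Aut| = 2^3·3! = 48. This group acts transitively on the 8 vertices.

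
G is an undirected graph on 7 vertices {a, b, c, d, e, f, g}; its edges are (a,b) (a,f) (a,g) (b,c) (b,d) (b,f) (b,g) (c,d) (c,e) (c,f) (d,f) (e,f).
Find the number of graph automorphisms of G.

The degree sequence is [3, 5, 4, 3, 2, 5, 2]. Checking the degree-preserving permutations of the vertex set shows that none except the identity preserves every edge, so Aut(G) is trivial.

1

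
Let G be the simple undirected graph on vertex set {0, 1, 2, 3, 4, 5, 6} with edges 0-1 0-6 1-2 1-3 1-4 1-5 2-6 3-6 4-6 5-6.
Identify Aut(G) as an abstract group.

S_2 × S_5

The vertices split by degree into {1, 6} (degree 5) and {0, 2, 3, 4, 5} (degree 2); every edge runs between the two parts, so G is the complete bipartite graph K_{2,5}. Automorphisms preserve the bipartition setwise (since the parts differ in size) and act as S_2 × S_5 within it; |Aut| = 240.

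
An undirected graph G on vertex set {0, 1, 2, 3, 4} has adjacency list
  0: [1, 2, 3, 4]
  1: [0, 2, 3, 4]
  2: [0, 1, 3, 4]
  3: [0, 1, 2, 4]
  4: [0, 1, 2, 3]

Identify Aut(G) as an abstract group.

All 5 vertices are pairwise adjacent: G = K_5. Any permutation of the 5 vertices preserves K_5, so Aut(K_5) = S_5 of order 5! = 120.

the symmetric group on 5 letters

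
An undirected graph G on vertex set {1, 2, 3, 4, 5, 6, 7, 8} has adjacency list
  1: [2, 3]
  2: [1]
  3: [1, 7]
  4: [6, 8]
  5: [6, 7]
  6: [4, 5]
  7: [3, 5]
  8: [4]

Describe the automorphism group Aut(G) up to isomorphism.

The degree sequence is [2, 1, 2, 2, 2, 2, 2, 1]; the two degree-1 vertices 2 and 8 are the ends of a path, so G = P_8. The only nontrivial automorphism of a path is the end-to-end reflection, so Aut(G) ≅ Z_2.

C_2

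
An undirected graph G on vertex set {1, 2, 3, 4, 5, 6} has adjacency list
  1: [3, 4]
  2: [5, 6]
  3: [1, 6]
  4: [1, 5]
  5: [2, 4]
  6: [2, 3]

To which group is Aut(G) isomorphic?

Every vertex has degree 2 and the graph is connected, so G is the 6-cycle C_6. The automorphisms of the 6-cycle are exactly the symmetries of a regular 6-gon: the dihedral group D_6, |D_6| = 12.

the dihedral group of order 12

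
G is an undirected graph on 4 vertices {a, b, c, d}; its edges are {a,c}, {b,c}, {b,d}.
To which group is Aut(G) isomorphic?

The degree sequence is [1, 2, 2, 1]; the two degree-1 vertices a and d are the ends of a path, so G = P_4. A path has exactly one nontrivial symmetry — reversal — giving Aut(G) of order 2.

Z_2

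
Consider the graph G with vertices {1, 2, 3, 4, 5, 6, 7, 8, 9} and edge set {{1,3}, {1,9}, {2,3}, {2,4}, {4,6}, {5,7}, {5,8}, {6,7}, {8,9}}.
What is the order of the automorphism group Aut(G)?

18

Every vertex has degree 2 and the graph is connected, so G is the 9-cycle C_9. The automorphisms of the 9-cycle are exactly the symmetries of a regular 9-gon: the dihedral group D_9, |D_9| = 18.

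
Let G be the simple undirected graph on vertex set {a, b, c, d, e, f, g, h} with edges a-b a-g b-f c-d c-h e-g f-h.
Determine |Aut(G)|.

The degree sequence is [2, 2, 2, 1, 1, 2, 2, 2]; the two degree-1 vertices d and e are the ends of a path, so G = P_8. A path has exactly one nontrivial symmetry — reversal — giving Aut(G) of order 2.

2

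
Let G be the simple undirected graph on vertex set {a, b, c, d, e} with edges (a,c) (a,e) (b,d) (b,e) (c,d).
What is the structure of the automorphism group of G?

Every vertex has degree 2 and the graph is connected, so G is the 5-cycle C_5. C_5 has 5 rotations and 5 reflections, so Aut(C_5) ≅ D_5 of order 10.

the dihedral group of order 10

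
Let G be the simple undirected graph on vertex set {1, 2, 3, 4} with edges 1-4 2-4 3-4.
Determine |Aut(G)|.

6

Vertex 4 has degree 3 and every other vertex has degree 1, so G is the star K_{1,3} with centre 4. Any automorphism fixes the centre and permutes the 3 leaves freely, so Aut(G) ≅ S_3 of order 3! = 6.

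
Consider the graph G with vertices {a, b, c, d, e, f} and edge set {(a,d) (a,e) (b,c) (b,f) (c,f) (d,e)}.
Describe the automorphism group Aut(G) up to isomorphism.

G has two connected components, {a, d, e} and {b, c, f}; each is 2-regular, so G = C_3 ⊔ C_3. Aut of a disjoint union of two copies of C_3 is the wreath product D_3 ≀ Z_2, of order 2·6² = 72.

(D_3 × D_3) ⋊ Z_2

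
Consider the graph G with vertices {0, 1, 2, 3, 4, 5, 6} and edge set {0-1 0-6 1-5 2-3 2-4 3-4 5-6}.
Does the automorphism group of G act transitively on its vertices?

G has two connected components, {0, 1, 5, 6} and {2, 3, 4}; each is 2-regular, so G = C_4 ⊔ C_3. The orbit of 0 under Aut(G) is {0, 1, 5, 6}, which does not contain 2, so G is not vertex-transitive.

No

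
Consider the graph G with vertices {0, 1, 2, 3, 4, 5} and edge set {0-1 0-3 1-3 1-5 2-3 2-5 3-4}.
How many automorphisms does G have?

1

Degrees alone do not determine every vertex (e.g. 0 and 2 both have degree 2), but their neighbour-degree multisets differ: N(0) has degrees [3, 4] while N(2) has degrees [2, 4]. Repeating this refinement separates all vertices, so the only automorphism is the identity.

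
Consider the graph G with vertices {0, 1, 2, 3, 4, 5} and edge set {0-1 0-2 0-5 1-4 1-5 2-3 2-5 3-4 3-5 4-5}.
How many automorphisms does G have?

10

Vertex 5 is the unique vertex of degree 5; the remaining 5 vertices each have degree 3 and induce a cycle, so G is the wheel on 6 vertices with hub 5. Every automorphism fixes the hub and acts on the rim 5-cycle, so Aut(G) ≅ Aut(C_5) = D_5 of order 10.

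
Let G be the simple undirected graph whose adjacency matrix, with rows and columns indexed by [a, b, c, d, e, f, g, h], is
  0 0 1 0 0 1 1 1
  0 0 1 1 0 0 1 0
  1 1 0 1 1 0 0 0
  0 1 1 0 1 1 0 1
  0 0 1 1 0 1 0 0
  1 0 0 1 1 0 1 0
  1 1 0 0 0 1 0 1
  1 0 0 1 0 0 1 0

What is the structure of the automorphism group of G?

1

The degree sequence is [4, 3, 4, 5, 3, 4, 4, 3]. Checking the degree-preserving permutations of the vertex set shows that none except the identity preserves every edge, so Aut(G) is trivial.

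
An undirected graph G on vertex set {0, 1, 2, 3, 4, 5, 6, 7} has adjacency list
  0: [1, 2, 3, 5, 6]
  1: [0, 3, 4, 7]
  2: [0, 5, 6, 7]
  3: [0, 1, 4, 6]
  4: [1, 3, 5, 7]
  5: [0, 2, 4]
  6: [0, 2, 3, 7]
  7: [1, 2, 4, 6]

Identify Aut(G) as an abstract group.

the trivial group

The degree sequence is [5, 4, 4, 4, 4, 3, 4, 4]. Checking the degree-preserving permutations of the vertex set shows that none except the identity preserves every edge, so Aut(G) is trivial.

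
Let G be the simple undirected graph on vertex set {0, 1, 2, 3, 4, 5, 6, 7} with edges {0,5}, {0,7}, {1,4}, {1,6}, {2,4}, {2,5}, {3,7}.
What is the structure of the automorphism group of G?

Z_2

The degree sequence is [2, 2, 2, 1, 2, 2, 1, 2]; the two degree-1 vertices 3 and 6 are the ends of a path, so G = P_8. The only nontrivial automorphism of a path is the end-to-end reflection, so Aut(G) ≅ Z_2.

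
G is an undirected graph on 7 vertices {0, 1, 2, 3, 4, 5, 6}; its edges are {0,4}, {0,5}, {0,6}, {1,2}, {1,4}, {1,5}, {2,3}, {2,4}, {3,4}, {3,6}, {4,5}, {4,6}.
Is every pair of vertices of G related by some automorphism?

Vertex 4 is the only vertex of degree 6, so every automorphism fixes it; G is not vertex-transitive.

No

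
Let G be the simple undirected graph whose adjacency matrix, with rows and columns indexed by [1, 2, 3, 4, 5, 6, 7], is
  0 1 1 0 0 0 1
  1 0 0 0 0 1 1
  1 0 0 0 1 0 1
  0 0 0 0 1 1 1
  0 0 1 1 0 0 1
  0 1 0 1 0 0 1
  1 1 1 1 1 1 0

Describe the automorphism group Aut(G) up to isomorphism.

Vertex 7 is the unique vertex of degree 6; the remaining 6 vertices each have degree 3 and induce a cycle, so G is the wheel on 7 vertices with hub 7. Every automorphism fixes the hub and acts on the rim 6-cycle, so Aut(G) ≅ Aut(C_6) = D_6 of order 12.

the dihedral group of order 12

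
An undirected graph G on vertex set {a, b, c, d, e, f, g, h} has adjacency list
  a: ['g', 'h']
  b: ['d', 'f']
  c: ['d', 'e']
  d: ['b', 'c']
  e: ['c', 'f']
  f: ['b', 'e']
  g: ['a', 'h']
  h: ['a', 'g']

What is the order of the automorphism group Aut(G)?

60

G has two connected components, {b, c, d, e, f} and {a, g, h}; each is 2-regular, so G = C_5 ⊔ C_3. The components are non-isomorphic (different sizes), so Aut(G) = Aut(C_5) × Aut(C_3) = D_5 × D_3 of order 10·6 = 60.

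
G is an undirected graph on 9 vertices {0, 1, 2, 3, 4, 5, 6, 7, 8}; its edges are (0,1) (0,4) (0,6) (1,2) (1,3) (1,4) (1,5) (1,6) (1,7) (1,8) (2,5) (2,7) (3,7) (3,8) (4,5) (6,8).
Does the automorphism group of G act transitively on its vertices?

Vertex 1 is the only vertex of degree 8, so every automorphism fixes it; G is not vertex-transitive.

No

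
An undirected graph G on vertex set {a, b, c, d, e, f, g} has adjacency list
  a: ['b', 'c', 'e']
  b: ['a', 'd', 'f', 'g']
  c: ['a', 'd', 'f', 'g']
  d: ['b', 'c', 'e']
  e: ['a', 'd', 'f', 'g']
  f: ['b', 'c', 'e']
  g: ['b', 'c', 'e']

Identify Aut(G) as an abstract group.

The vertices split by degree into {b, c, e} (degree 4) and {a, d, f, g} (degree 3); every edge runs between the two parts, so G is the complete bipartite graph K_{3,4}. The parts have unequal sizes, so no automorphism swaps them; each part is permuted independently, giving S_3 × S_4 of order 3!·4! = 144.

S_3 × S_4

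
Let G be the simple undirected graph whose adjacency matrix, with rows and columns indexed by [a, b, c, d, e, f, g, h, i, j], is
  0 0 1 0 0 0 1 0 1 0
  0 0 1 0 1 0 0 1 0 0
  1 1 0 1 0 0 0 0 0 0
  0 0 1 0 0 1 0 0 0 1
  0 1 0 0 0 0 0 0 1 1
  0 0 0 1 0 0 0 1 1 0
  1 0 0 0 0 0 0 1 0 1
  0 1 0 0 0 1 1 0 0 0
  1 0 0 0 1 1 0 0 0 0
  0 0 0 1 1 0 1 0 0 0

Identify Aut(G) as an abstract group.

G is 3-regular on 10 vertices with no triangles and no 4-cycles (girth 5): this is the Petersen graph. It is a classical fact that the Petersen graph has automorphism group S_5 (order 120), arising from its description as the Kneser graph K(5,2).

the symmetric group S_5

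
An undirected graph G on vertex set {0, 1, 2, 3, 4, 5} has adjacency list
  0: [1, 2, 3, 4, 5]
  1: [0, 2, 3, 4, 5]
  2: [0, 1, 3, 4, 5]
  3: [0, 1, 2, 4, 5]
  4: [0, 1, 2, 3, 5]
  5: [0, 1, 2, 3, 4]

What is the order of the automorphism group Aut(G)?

720

Every vertex has degree 5, so G is the complete graph K_6. Every bijection on the vertex set is an automorphism of K_6; hence Aut(K_6) ≅ S_6, order 720.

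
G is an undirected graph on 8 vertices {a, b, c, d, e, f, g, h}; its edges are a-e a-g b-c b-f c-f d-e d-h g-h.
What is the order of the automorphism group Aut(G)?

60

G has two connected components, {a, d, e, g, h} and {b, c, f}; each is 2-regular, so G = C_5 ⊔ C_3. No automorphism exchanges components of different sizes, hence Aut(G) is the direct product D_3 × D_5, order 60.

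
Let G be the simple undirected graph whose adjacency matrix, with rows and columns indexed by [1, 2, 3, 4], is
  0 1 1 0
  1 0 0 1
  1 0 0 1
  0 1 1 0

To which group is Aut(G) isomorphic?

D_4

G is 2-regular and bipartite on 2^2 = 4 vertices with girth 4; it is the hypercube graph Q_2. Aut(Q_2) consists of the signed permutations of the 2 coordinate axes: 2! permutations times 2^2 sign flips, so |Aut| = 2^2·2! = 8.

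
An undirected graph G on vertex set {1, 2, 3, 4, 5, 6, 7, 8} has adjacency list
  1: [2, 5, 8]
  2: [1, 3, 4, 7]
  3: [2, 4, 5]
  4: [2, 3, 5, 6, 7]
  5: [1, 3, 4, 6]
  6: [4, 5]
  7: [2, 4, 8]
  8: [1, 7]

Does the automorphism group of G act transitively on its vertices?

Vertex 4 is the only vertex of degree 5, so every automorphism fixes it; G is not vertex-transitive.

No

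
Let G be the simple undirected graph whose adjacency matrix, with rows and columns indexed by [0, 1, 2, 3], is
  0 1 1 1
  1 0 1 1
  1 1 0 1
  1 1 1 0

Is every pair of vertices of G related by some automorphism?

Yes

All 4 vertices are pairwise adjacent: G = K_4. Any permutation of the 4 vertices preserves K_4, so Aut(K_4) = S_4 of order 4! = 24. Under this action every vertex can be carried to every other, so G is vertex-transitive.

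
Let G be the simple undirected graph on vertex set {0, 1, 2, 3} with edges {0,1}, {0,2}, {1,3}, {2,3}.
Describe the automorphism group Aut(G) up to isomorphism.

G is 2-regular and connected on 4 vertices, i.e. the cycle C_4. C_4 has 4 rotations and 4 reflections, so Aut(C_4) ≅ D_4 of order 8.

the dihedral group of order 8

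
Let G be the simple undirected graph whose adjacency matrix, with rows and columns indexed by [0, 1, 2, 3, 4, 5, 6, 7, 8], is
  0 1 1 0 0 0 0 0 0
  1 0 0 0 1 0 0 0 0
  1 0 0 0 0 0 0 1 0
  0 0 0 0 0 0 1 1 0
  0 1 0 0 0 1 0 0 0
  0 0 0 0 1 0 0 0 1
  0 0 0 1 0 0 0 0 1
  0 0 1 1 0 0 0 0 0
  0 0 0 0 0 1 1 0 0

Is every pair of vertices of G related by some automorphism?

Yes

Every vertex has degree 2 and the graph is connected, so G is the 9-cycle C_9. The automorphisms of the 9-cycle are exactly the symmetries of a regular 9-gon: the dihedral group D_9, |D_9| = 18. This group acts transitively on the 9 vertices.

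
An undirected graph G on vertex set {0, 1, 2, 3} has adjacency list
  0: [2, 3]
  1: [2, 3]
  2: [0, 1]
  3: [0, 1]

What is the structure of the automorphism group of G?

D_4

G is 2-regular and connected on 4 vertices, i.e. the cycle C_4. C_4 has 4 rotations and 4 reflections, so Aut(C_4) ≅ D_4 of order 8.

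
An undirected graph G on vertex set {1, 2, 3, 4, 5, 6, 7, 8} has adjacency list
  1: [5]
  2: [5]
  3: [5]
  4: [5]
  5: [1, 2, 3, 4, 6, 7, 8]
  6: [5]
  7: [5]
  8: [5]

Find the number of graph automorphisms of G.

Vertex 5 has degree 7 and every other vertex has degree 1, so G is the star K_{1,7} with centre 5. The 7 leaves are pairwise interchangeable while the centre is fixed, giving Aut(G) = S_7.

5040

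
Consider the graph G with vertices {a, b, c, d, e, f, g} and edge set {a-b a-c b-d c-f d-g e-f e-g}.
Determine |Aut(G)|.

14

Every vertex has degree 2 and the graph is connected, so G is the 7-cycle C_7. C_7 has 7 rotations and 7 reflections, so Aut(C_7) ≅ D_7 of order 14.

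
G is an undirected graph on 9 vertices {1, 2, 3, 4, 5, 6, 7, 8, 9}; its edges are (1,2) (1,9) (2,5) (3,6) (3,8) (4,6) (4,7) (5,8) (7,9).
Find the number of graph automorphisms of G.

G is 2-regular and connected on 9 vertices, i.e. the cycle C_9. C_9 has 9 rotations and 9 reflections, so Aut(C_9) ≅ D_9 of order 18.

18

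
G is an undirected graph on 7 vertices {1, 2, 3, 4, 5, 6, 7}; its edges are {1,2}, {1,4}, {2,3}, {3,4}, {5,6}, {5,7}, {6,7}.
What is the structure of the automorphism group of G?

D_3 × D_4

G has two connected components, {1, 2, 3, 4} and {5, 6, 7}; each is 2-regular, so G = C_4 ⊔ C_3. No automorphism exchanges components of different sizes, hence Aut(G) is the direct product D_3 × D_4, order 48.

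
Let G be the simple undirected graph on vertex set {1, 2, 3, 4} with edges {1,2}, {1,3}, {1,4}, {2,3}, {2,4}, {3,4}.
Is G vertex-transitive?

Yes

Every vertex has degree 3, so G is the complete graph K_4. Every bijection on the vertex set is an automorphism of K_4; hence Aut(K_4) ≅ S_4, order 24. Under this action every vertex can be carried to every other, so G is vertex-transitive.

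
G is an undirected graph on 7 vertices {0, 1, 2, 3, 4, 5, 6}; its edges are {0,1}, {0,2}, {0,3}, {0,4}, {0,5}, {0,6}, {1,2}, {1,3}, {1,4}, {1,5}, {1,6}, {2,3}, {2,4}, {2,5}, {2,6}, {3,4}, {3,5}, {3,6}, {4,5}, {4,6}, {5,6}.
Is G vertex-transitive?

Yes

Every vertex has degree 6, so G is the complete graph K_7. Every bijection on the vertex set is an automorphism of K_7; hence Aut(K_7) ≅ S_7, order 5040. This group acts transitively on the 7 vertices.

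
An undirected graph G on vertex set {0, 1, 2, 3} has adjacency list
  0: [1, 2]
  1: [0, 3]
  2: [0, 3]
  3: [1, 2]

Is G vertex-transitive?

G is 2-regular and bipartite on 2^2 = 4 vertices with girth 4; it is the hypercube graph Q_2. The symmetry group of the 2-cube is the hyperoctahedral group B_2 = Z_2 ≀ S_2, of order 2^2·2! = 8. This group acts transitively on the 4 vertices.

Yes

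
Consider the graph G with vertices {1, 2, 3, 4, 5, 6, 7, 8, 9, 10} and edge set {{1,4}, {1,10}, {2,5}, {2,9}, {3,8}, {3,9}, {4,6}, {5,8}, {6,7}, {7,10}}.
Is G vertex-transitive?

Yes

G has two connected components, {2, 3, 5, 8, 9} and {1, 4, 6, 7, 10}; each is 2-regular, so G = C_5 ⊔ C_5. Aut of a disjoint union of two copies of C_5 is the wreath product D_5 ≀ Z_2, of order 2·10² = 200. Under this action every vertex can be carried to every other, so G is vertex-transitive.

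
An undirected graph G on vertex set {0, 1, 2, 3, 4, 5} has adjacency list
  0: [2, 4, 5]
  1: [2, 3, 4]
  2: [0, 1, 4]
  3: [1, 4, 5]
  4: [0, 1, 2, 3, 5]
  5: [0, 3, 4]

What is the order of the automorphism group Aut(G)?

10

Vertex 4 is the unique vertex of degree 5; the remaining 5 vertices each have degree 3 and induce a cycle, so G is the wheel on 6 vertices with hub 4. With the hub fixed, the remaining symmetry is that of the rim cycle C_5, giving the dihedral group D_5.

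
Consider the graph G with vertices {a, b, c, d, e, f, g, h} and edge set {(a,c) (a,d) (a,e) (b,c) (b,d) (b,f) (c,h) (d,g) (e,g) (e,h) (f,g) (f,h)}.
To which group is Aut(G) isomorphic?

the hyperoctahedral group B_3

G is 3-regular and bipartite on 2^3 = 8 vertices with girth 4; it is the hypercube graph Q_3. Aut(Q_3) consists of the signed permutations of the 3 coordinate axes: 3! permutations times 2^3 sign flips, so |Aut| = 2^3·3! = 48.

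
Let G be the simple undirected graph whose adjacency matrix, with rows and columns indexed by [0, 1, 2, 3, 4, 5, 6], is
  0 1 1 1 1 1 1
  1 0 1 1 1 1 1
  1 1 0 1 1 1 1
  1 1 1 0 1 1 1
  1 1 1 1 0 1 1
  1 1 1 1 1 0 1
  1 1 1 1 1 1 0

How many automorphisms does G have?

5040

Every vertex has degree 6, so G is the complete graph K_7. Any permutation of the 7 vertices preserves K_7, so Aut(K_7) = S_7 of order 7! = 5040.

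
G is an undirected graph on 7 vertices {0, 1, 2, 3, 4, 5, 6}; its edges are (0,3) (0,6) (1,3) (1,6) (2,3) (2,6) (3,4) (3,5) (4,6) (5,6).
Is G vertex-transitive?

No

Automorphisms preserve degree, but G has vertices of degree 2 and vertices of degree 5; no automorphism maps one to the other, so G is not vertex-transitive.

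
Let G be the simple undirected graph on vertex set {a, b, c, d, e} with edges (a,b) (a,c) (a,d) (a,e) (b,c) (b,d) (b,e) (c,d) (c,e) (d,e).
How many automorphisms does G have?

All 5 vertices are pairwise adjacent: G = K_5. Any permutation of the 5 vertices preserves K_5, so Aut(K_5) = S_5 of order 5! = 120.

120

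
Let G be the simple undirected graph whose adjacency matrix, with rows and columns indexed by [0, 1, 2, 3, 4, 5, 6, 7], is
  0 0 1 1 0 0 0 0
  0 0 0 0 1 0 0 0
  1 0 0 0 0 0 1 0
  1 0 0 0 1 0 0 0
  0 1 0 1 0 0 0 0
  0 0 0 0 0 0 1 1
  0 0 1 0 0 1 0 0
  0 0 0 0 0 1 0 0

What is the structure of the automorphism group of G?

The degree sequence is [2, 1, 2, 2, 2, 2, 2, 1]; the two degree-1 vertices 1 and 7 are the ends of a path, so G = P_8. A path has exactly one nontrivial symmetry — reversal — giving Aut(G) of order 2.

C_2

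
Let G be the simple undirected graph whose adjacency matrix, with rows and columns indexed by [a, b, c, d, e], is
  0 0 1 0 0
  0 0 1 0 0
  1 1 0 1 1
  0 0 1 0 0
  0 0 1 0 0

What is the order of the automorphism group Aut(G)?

Vertex c has degree 4 and every other vertex has degree 1, so G is the star K_{1,4} with centre c. The 4 leaves are pairwise interchangeable while the centre is fixed, giving Aut(G) = S_4.

24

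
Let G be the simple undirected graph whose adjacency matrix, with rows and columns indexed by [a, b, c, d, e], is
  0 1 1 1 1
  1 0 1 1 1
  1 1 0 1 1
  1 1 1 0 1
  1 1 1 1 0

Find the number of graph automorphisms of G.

All 5 vertices are pairwise adjacent: G = K_5. Every bijection on the vertex set is an automorphism of K_5; hence Aut(K_5) ≅ S_5, order 120.

120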